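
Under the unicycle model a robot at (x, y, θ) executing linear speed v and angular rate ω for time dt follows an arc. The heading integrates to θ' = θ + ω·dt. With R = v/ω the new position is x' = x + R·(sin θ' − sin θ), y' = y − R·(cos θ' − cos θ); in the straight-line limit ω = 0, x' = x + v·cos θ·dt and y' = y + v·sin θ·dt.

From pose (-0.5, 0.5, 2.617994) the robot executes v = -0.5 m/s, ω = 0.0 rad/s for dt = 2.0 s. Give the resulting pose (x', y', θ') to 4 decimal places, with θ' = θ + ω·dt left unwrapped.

θ' = 2.6180 + 0.0·2.0 = 2.6180
ω = 0 → straight: x' = -0.5 + -0.5·cos(2.6180)·2.0 = 0.3660
y' = 0.5 + -0.5·sin(2.6180)·2.0 = 0.0000

(0.3660, 0.0000, 2.6180)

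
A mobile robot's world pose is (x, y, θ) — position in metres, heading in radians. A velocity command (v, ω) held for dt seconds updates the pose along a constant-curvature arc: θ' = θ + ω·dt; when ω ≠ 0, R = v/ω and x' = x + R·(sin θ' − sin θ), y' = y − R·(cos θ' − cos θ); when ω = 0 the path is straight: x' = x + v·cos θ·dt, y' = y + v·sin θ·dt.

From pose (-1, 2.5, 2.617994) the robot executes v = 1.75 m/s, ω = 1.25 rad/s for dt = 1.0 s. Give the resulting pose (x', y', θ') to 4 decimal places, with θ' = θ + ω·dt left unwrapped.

(-2.6299, 2.3342, 3.8680)

θ' = 2.6180 + 1.25·1.0 = 3.8680
R = v/ω = 1.75/1.25 = 1.4000
x' = -1 + 1.4000·(sin 3.8680 − sin 2.6180) = -2.6299
y' = 2.5 − 1.4000·(cos 3.8680 − cos 2.6180) = 2.3342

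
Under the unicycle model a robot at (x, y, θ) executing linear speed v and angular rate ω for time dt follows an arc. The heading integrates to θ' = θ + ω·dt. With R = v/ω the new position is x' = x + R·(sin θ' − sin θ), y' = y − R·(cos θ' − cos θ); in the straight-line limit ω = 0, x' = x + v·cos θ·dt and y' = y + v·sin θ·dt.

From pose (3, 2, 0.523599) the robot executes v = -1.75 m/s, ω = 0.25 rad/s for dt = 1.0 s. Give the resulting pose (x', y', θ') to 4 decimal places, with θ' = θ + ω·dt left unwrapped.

θ' = 0.5236 + 0.25·1.0 = 0.7736
R = v/ω = -1.75/0.25 = -7.0000
x' = 3 + -7.0000·(sin 0.7736 − sin 0.5236) = 1.6090
y' = 2 − -7.0000·(cos 0.7736 − cos 0.5236) = 0.9456

(1.6090, 0.9456, 0.7736)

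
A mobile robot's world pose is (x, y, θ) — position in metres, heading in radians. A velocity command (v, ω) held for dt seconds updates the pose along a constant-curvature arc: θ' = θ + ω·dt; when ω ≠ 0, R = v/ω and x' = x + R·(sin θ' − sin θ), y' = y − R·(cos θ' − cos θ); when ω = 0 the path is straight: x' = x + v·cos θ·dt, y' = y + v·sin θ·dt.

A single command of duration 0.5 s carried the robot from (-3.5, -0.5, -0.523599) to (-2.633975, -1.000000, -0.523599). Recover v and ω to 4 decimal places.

Δθ = -0.523599 − -0.523599 = 0.000000
ω = Δθ/dt = 0.000000/0.5 = 0.0000
ω = 0 → v = (Δx·cos θ + Δy·sin θ)/dt = 2.0000

v = 2.0000, ω = 0.0000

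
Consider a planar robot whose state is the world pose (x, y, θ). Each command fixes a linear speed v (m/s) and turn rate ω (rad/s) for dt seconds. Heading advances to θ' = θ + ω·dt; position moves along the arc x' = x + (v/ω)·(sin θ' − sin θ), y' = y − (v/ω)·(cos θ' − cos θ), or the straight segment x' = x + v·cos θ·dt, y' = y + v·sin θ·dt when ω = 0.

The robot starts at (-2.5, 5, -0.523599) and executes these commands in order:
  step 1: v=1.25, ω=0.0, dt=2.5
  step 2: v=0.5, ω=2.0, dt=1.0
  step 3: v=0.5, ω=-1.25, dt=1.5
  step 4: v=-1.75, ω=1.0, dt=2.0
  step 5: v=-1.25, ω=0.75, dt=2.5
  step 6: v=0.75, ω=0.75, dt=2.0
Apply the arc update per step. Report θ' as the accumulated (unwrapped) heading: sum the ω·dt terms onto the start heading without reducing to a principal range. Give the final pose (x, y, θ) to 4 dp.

(0.2821, -0.4335, 4.9764)

step 1: θ'=-0.5236 (straight) → pose (0.2063, 3.4375, -0.5236)
step 2: θ'=1.4764 (R=0.2500) → pose (0.5802, 3.6304, 1.4764)
step 3: θ'=-0.3986 (R=-0.4000) → pose (1.1337, 3.9614, -0.3986)
step 4: θ'=1.6014 (R=-1.7500) → pose (-1.2947, 2.2950, 1.6014)
step 5: θ'=3.4764 (R=-1.6667) → pose (0.9188, 0.7719, 3.4764)
step 6: θ'=4.9764 (R=1.0000) → pose (0.2821, -0.4335, 4.9764)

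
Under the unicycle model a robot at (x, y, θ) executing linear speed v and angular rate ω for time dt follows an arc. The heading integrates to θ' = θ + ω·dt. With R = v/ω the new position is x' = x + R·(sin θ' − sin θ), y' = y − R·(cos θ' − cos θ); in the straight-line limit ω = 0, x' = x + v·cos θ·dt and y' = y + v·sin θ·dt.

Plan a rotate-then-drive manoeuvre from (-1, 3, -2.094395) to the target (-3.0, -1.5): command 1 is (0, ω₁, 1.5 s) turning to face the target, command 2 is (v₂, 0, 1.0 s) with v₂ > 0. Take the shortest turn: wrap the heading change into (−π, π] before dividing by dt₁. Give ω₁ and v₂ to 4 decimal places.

heading to target = atan2(-1.5−3, -3−-1) = -1.9890
Δθ = wrap(-1.9890 − -2.0944) = 0.1054; ω₁ = Δθ/dt₁ = 0.0702
distance = √((-3−-1)² + (-1.5−3)²) = 4.9244; v₂ = distance/dt₂ = 4.9244

ω₁ = 0.0702, v₂ = 4.9244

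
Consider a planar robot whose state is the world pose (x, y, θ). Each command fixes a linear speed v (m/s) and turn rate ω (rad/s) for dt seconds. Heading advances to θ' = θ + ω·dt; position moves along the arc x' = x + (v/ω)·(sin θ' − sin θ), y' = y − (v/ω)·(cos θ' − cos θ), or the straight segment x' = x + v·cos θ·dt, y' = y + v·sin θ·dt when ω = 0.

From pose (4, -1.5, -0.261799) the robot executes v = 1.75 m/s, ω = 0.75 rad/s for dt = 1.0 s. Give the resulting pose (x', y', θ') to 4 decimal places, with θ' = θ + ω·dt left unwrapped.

θ' = -0.2618 + 0.75·1.0 = 0.4882
R = v/ω = 1.75/0.75 = 2.3333
x' = 4 + 2.3333·(sin 0.4882 − sin -0.2618) = 5.6983
y' = -1.5 − 2.3333·(cos 0.4882 − cos -0.2618) = -1.3069

(5.6983, -1.3069, 0.4882)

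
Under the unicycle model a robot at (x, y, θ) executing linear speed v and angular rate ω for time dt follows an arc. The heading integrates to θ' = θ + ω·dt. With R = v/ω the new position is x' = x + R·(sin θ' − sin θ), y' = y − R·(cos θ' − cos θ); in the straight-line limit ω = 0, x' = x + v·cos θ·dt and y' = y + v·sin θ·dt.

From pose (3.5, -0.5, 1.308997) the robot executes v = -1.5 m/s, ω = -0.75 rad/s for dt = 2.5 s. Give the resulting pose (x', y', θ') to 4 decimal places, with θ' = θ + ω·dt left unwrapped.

θ' = 1.3090 + -0.75·2.5 = -0.5660
R = v/ω = -1.5/-0.75 = 2.0000
x' = 3.5 + 2.0000·(sin -0.5660 − sin 1.3090) = 0.4956
y' = -0.5 − 2.0000·(cos -0.5660 − cos 1.3090) = -1.6705

(0.4956, -1.6705, -0.5660)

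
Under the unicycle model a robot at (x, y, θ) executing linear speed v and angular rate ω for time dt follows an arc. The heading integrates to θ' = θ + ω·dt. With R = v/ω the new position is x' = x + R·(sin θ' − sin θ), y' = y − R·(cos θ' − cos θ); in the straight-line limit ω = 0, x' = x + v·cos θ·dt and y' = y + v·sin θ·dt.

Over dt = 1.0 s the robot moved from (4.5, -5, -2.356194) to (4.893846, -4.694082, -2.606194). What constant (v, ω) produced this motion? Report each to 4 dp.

Δθ = -2.606194 − -2.356194 = -0.250000
ω = Δθ/dt = -0.250000/1.0 = -0.2500
R = Δx/(sin θ' − sin θ) = 2.0000
v = R·ω = 2.0000·-0.2500 = -0.5000

v = -0.5000, ω = -0.2500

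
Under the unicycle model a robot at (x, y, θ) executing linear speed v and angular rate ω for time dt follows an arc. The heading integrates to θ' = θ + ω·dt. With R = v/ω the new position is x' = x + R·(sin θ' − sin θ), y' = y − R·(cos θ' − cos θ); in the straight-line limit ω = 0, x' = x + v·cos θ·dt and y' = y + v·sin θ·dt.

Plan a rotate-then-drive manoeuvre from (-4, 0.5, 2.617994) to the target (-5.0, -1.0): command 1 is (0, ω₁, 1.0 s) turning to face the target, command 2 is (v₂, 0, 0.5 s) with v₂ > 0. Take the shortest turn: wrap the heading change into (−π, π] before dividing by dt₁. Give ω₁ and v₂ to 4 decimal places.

heading to target = atan2(-1−0.5, -5−-4) = -2.1588
Δθ = wrap(-2.1588 − 2.6180) = 1.5064; ω₁ = Δθ/dt₁ = 1.5064
distance = √((-5−-4)² + (-1−0.5)²) = 1.8028; v₂ = distance/dt₂ = 3.6056

ω₁ = 1.5064, v₂ = 3.6056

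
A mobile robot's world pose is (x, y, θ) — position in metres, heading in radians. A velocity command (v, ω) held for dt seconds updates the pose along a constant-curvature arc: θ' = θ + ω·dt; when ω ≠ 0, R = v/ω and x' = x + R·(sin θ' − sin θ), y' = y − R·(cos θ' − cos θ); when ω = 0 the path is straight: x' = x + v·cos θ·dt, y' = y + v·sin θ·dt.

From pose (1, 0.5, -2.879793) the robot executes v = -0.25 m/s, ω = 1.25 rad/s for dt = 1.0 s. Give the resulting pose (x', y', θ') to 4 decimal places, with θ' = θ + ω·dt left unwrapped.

θ' = -2.8798 + 1.25·1.0 = -1.6298
R = v/ω = -0.25/1.25 = -0.2000
x' = 1 + -0.2000·(sin -1.6298 − sin -2.8798) = 1.1479
y' = 0.5 − -0.2000·(cos -1.6298 − cos -2.8798) = 0.6814

(1.1479, 0.6814, -1.6298)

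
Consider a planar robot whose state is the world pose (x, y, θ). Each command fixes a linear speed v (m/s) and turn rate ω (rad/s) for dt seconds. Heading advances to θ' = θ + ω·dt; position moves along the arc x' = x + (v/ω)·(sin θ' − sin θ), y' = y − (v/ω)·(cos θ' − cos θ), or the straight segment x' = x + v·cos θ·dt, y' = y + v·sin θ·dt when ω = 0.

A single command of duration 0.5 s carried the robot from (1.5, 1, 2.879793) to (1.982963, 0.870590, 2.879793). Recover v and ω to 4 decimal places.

v = -1.0000, ω = 0.0000

Δθ = 2.879793 − 2.879793 = 0.000000
ω = Δθ/dt = 0.000000/0.5 = 0.0000
ω = 0 → v = (Δx·cos θ + Δy·sin θ)/dt = -1.0000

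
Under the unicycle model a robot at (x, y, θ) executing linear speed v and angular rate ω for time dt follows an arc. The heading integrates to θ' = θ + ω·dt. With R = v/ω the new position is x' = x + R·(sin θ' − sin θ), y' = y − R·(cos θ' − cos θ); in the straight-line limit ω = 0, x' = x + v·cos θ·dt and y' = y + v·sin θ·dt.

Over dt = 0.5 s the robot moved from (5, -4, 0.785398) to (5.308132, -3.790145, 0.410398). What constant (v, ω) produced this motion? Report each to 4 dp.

Δθ = 0.410398 − 0.785398 = -0.375000
ω = Δθ/dt = -0.375000/0.5 = -0.7500
R = Δx/(sin θ' − sin θ) = -1.0000
v = R·ω = -1.0000·-0.7500 = 0.7500

v = 0.7500, ω = -0.7500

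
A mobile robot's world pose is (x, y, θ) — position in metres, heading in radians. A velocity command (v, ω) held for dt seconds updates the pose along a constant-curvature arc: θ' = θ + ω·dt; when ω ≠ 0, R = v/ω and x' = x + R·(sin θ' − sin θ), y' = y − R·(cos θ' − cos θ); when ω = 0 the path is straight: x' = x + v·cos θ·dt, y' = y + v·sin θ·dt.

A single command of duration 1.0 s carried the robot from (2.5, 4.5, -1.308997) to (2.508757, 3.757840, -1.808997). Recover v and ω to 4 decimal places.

Δθ = -1.808997 − -1.308997 = -0.500000
ω = Δθ/dt = -0.500000/1.0 = -0.5000
R = −Δy/(cos θ' − cos θ) = -1.5000
v = R·ω = -1.5000·-0.5000 = 0.7500

v = 0.7500, ω = -0.5000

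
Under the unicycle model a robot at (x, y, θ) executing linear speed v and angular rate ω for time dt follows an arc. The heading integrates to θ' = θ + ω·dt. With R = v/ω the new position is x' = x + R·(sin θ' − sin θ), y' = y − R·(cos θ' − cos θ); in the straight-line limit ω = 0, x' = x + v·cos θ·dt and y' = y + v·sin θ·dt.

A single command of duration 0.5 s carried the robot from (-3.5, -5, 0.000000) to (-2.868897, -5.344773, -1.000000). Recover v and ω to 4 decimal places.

Δθ = -1.000000 − 0.000000 = -1.000000
ω = Δθ/dt = -1.000000/0.5 = -2.0000
R = Δx/(sin θ' − sin θ) = -0.7500
v = R·ω = -0.7500·-2.0000 = 1.5000

v = 1.5000, ω = -2.0000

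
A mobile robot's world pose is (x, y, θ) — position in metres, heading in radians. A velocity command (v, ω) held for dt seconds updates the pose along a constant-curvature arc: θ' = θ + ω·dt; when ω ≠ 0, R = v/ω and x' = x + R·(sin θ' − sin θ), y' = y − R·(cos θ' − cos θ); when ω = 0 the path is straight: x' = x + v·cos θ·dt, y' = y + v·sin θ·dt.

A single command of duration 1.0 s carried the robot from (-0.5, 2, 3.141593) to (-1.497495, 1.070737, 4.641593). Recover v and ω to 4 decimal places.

Δθ = 4.641593 − 3.141593 = 1.500000
ω = Δθ/dt = 1.500000/1.0 = 1.5000
R = Δx/(sin θ' − sin θ) = 1.0000
v = R·ω = 1.0000·1.5000 = 1.5000

v = 1.5000, ω = 1.5000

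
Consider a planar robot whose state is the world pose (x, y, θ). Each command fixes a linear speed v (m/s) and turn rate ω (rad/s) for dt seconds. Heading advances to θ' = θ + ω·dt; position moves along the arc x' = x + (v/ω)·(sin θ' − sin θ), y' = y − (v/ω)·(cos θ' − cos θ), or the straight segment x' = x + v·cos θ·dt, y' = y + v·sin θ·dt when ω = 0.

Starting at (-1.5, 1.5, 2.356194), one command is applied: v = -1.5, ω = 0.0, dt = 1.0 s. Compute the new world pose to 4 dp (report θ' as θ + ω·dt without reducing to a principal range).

θ' = 2.3562 + 0.0·1.0 = 2.3562
ω = 0 → straight: x' = -1.5 + -1.5·cos(2.3562)·1.0 = -0.4393
y' = 1.5 + -1.5·sin(2.3562)·1.0 = 0.4393

(-0.4393, 0.4393, 2.3562)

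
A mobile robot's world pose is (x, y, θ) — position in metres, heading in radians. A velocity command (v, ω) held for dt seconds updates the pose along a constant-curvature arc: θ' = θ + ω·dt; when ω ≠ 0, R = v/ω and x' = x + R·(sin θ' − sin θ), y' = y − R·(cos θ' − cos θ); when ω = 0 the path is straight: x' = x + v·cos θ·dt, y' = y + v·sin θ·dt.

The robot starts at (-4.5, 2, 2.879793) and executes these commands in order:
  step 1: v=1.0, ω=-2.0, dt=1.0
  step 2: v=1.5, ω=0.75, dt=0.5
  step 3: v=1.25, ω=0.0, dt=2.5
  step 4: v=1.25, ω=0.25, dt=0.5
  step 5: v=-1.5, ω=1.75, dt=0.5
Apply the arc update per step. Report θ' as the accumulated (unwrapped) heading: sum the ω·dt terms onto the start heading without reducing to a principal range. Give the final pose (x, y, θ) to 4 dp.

step 1: θ'=0.8798 (R=-0.5000) → pose (-4.7559, 2.8016, 0.8798)
step 2: θ'=1.2548 (R=2.0000) → pose (-4.3961, 3.4547, 1.2548)
step 3: θ'=1.2548 (straight) → pose (-3.4250, 6.4250, 1.2548)
step 4: θ'=1.3798 (R=5.0000) → pose (-3.2683, 7.0296, 1.3798)
step 5: θ'=2.2548 (R=-0.8571) → pose (-3.0911, 6.3252, 2.2548)

(-3.0911, 6.3252, 2.2548)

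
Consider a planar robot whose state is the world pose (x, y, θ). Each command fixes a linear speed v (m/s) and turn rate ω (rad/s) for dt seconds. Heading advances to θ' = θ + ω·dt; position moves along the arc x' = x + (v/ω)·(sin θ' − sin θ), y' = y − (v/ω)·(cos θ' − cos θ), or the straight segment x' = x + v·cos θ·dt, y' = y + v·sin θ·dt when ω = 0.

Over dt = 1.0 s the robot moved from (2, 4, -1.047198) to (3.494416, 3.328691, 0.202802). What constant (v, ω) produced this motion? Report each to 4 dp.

Δθ = 0.202802 − -1.047198 = 1.250000
ω = Δθ/dt = 1.250000/1.0 = 1.2500
R = Δx/(sin θ' − sin θ) = 1.4000
v = R·ω = 1.4000·1.2500 = 1.7500

v = 1.7500, ω = 1.2500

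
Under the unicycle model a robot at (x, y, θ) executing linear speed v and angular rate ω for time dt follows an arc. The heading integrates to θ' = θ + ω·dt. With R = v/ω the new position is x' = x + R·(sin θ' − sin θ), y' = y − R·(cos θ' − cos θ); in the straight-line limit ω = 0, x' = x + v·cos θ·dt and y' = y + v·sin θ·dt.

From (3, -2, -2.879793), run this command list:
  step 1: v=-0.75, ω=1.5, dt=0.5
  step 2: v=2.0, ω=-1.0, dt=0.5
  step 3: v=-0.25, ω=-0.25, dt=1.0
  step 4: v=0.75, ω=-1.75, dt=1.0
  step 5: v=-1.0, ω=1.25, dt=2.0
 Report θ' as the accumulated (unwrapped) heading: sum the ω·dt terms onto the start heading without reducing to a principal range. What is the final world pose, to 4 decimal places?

(3.7468, -2.3509, -2.1298)

step 1: θ'=-2.1298 (R=-0.5000) → pose (3.2945, -1.7822, -2.1298)
step 2: θ'=-2.6298 (R=-2.0000) → pose (2.5784, -2.4653, -2.6298)
step 3: θ'=-2.8798 (R=1.0000) → pose (2.8093, -2.3712, -2.8798)
step 4: θ'=-4.6298 (R=-0.4286) → pose (2.2713, -1.9926, -4.6298)
step 5: θ'=-2.1298 (R=-0.8000) → pose (3.7468, -2.3509, -2.1298)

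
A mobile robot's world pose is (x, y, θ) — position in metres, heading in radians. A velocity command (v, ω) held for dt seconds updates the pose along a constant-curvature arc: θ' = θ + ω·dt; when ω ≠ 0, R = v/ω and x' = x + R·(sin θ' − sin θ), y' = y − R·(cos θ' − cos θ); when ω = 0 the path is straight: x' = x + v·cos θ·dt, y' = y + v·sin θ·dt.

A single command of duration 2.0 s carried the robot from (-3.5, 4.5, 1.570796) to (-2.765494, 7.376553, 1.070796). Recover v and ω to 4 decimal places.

v = 1.5000, ω = -0.2500

Δθ = 1.070796 − 1.570796 = -0.500000
ω = Δθ/dt = -0.500000/2.0 = -0.2500
R = −Δy/(cos θ' − cos θ) = -6.0000
v = R·ω = -6.0000·-0.2500 = 1.5000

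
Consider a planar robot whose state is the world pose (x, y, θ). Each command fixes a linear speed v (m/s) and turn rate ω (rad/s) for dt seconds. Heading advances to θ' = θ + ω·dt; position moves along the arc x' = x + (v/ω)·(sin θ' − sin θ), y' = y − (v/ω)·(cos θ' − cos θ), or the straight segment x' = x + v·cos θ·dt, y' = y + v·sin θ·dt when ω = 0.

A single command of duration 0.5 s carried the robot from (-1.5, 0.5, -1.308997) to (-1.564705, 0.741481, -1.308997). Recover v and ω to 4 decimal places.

v = -0.5000, ω = 0.0000

Δθ = -1.308997 − -1.308997 = 0.000000
ω = Δθ/dt = 0.000000/0.5 = 0.0000
ω = 0 → v = (Δx·cos θ + Δy·sin θ)/dt = -0.5000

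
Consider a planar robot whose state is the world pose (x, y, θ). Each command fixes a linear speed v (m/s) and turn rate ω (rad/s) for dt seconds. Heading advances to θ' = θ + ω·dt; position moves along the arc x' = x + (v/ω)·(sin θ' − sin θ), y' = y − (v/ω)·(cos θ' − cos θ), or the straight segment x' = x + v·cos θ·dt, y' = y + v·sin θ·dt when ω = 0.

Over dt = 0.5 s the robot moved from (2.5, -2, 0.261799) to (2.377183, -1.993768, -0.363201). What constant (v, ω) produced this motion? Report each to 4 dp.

Δθ = -0.363201 − 0.261799 = -0.625000
ω = Δθ/dt = -0.625000/0.5 = -1.2500
R = Δx/(sin θ' − sin θ) = 0.2000
v = R·ω = 0.2000·-1.2500 = -0.2500

v = -0.2500, ω = -1.2500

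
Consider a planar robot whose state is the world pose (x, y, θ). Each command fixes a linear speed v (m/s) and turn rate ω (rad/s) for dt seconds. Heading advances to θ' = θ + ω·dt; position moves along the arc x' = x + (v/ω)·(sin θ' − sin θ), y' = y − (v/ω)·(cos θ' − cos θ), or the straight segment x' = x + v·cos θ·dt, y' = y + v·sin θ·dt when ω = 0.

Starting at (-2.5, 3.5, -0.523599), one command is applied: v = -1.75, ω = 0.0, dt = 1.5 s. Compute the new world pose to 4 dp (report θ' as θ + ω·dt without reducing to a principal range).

θ' = -0.5236 + 0.0·1.5 = -0.5236
ω = 0 → straight: x' = -2.5 + -1.75·cos(-0.5236)·1.5 = -4.7733
y' = 3.5 + -1.75·sin(-0.5236)·1.5 = 4.8125

(-4.7733, 4.8125, -0.5236)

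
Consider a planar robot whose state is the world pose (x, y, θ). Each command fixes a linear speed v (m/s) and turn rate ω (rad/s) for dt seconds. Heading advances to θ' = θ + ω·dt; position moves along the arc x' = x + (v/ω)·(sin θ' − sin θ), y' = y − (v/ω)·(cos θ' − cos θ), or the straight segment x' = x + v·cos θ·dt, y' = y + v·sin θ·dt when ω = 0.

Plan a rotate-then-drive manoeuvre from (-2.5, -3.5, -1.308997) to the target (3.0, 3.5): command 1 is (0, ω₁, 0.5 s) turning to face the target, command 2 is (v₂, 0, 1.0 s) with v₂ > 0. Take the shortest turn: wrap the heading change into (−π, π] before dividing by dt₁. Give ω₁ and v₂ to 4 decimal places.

ω₁ = 4.4276, v₂ = 8.9022

heading to target = atan2(3.5−-3.5, 3−-2.5) = 0.9048
Δθ = wrap(0.9048 − -1.3090) = 2.2138; ω₁ = Δθ/dt₁ = 4.4276
distance = √((3−-2.5)² + (3.5−-3.5)²) = 8.9022; v₂ = distance/dt₂ = 8.9022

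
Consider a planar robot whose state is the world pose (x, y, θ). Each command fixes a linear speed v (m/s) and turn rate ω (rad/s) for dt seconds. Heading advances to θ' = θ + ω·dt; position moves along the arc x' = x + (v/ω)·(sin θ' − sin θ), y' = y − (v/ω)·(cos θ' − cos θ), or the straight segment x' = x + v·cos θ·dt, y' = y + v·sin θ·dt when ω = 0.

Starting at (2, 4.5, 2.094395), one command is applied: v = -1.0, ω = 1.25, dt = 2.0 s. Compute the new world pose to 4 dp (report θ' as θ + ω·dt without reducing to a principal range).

θ' = 2.0944 + 1.25·2.0 = 4.5944
R = v/ω = -1.0/1.25 = -0.8000
x' = 2 + -0.8000·(sin 4.5944 − sin 2.0944) = 3.4873
y' = 4.5 − -0.8000·(cos 4.5944 − cos 2.0944) = 4.8058

(3.4873, 4.8058, 4.5944)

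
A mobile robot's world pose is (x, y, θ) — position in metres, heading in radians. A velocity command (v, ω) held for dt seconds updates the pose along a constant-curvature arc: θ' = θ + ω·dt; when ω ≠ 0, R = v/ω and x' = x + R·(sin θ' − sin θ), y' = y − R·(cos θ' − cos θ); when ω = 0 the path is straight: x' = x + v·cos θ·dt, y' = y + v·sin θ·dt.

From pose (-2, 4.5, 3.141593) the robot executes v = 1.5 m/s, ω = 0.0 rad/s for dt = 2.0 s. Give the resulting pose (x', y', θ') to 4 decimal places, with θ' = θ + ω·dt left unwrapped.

θ' = 3.1416 + 0.0·2.0 = 3.1416
ω = 0 → straight: x' = -2 + 1.5·cos(3.1416)·2.0 = -5.0000
y' = 4.5 + 1.5·sin(3.1416)·2.0 = 4.5000

(-5.0000, 4.5000, 3.1416)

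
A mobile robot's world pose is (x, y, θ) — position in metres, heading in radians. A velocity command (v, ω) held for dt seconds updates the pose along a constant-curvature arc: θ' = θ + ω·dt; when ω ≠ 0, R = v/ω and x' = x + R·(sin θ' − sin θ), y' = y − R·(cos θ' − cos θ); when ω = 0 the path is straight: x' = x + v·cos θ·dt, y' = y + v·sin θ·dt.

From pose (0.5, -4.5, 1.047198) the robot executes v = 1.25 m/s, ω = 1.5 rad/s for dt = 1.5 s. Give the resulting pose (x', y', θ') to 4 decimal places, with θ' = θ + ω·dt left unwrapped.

θ' = 1.0472 + 1.5·1.5 = 3.2972
R = v/ω = 1.25/1.5 = 0.8333
x' = 0.5 + 0.8333·(sin 3.2972 − sin 1.0472) = -0.3508
y' = -4.5 − 0.8333·(cos 3.2972 − cos 1.0472) = -3.2601

(-0.3508, -3.2601, 3.2972)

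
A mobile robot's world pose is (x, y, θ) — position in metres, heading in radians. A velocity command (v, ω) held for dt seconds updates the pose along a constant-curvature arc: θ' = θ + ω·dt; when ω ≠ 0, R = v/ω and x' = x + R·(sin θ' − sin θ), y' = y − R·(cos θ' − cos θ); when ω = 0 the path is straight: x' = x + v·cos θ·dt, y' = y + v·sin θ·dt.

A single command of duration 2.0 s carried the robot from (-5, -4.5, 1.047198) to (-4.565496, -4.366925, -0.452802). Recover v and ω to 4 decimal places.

Δθ = -0.452802 − 1.047198 = -1.500000
ω = Δθ/dt = -1.500000/2.0 = -0.7500
R = Δx/(sin θ' − sin θ) = -0.3333
v = R·ω = -0.3333·-0.7500 = 0.2500

v = 0.2500, ω = -0.7500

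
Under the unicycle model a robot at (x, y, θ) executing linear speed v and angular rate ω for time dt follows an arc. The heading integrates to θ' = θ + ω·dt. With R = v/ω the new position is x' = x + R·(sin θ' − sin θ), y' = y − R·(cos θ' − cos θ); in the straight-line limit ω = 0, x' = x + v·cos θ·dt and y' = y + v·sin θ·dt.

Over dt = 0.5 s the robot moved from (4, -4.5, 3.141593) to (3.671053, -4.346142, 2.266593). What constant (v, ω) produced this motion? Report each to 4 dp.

v = 0.7500, ω = -1.7500

Δθ = 2.266593 − 3.141593 = -0.875000
ω = Δθ/dt = -0.875000/0.5 = -1.7500
R = Δx/(sin θ' − sin θ) = -0.4286
v = R·ω = -0.4286·-1.7500 = 0.7500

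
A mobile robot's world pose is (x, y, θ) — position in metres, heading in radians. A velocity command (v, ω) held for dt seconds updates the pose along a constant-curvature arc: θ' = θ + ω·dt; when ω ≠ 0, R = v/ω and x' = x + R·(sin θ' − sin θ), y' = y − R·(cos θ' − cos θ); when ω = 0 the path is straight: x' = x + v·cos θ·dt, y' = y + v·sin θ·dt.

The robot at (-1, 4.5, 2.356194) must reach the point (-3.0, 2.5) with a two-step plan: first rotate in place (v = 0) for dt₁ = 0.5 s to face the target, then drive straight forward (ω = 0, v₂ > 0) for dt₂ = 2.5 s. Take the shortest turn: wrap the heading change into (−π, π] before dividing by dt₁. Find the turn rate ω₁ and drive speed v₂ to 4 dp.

heading to target = atan2(2.5−4.5, -3−-1) = -2.3562
Δθ = wrap(-2.3562 − 2.3562) = 1.5708; ω₁ = Δθ/dt₁ = 3.1416
distance = √((-3−-1)² + (2.5−4.5)²) = 2.8284; v₂ = distance/dt₂ = 1.1314

ω₁ = 3.1416, v₂ = 1.1314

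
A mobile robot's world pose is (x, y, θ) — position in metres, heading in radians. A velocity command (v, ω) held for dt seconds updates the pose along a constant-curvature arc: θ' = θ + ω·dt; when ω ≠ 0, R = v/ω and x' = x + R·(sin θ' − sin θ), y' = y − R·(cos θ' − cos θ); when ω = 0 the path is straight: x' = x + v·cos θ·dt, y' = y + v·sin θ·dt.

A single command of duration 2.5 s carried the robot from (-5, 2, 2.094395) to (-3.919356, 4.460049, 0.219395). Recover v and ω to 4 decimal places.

v = 1.2500, ω = -0.7500

Δθ = 0.219395 − 2.094395 = -1.875000
ω = Δθ/dt = -1.875000/2.5 = -0.7500
R = −Δy/(cos θ' − cos θ) = -1.6667
v = R·ω = -1.6667·-0.7500 = 1.2500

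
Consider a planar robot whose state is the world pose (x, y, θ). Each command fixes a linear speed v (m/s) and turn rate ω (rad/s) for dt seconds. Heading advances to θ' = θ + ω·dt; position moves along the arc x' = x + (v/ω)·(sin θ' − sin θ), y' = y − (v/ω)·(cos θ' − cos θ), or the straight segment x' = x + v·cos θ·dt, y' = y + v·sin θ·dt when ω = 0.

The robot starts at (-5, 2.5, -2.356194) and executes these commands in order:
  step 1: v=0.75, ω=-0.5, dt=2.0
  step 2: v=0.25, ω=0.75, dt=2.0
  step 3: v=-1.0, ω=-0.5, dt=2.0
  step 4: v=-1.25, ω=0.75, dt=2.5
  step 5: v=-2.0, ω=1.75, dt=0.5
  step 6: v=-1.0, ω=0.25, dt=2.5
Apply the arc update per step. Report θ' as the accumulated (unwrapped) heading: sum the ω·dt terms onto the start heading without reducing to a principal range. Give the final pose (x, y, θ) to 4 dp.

step 1: θ'=-3.3562 (R=-1.5000) → pose (-6.3801, 2.0951, -3.3562)
step 2: θ'=-1.8562 (R=0.3333) → pose (-6.7709, 1.8632, -1.8562)
step 3: θ'=-2.8562 (R=2.0000) → pose (-5.4149, 3.2192, -2.8562)
step 4: θ'=-0.9812 (R=-1.6667) → pose (-4.4989, 5.7452, -0.9812)
step 5: θ'=-0.1062 (R=-1.1429) → pose (-5.3276, 6.2462, -0.1062)
step 6: θ'=0.5188 (R=-4.0000) → pose (-7.7350, 5.7424, 0.5188)

(-7.7350, 5.7424, 0.5188)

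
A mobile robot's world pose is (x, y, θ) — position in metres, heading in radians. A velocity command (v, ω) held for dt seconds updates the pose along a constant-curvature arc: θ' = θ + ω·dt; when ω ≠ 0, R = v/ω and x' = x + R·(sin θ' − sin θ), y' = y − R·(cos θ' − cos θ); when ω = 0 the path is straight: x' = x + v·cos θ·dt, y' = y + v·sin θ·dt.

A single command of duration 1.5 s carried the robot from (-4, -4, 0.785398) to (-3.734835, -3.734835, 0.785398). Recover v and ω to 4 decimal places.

v = 0.2500, ω = 0.0000

Δθ = 0.785398 − 0.785398 = 0.000000
ω = Δθ/dt = 0.000000/1.5 = 0.0000
ω = 0 → v = (Δx·cos θ + Δy·sin θ)/dt = 0.2500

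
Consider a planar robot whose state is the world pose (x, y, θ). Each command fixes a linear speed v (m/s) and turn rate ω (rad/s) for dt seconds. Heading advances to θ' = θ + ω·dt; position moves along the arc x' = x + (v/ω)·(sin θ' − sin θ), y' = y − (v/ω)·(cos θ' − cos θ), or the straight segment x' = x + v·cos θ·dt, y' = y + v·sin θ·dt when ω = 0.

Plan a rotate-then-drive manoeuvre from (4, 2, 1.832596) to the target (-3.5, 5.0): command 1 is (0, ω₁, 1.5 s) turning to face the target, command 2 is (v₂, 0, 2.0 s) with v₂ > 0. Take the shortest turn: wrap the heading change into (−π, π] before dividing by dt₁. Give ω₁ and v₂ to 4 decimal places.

heading to target = atan2(5−2, -3.5−4) = 2.7611
Δθ = wrap(2.7611 − 1.8326) = 0.9285; ω₁ = Δθ/dt₁ = 0.6190
distance = √((-3.5−4)² + (5−2)²) = 8.0777; v₂ = distance/dt₂ = 4.0389

ω₁ = 0.6190, v₂ = 4.0389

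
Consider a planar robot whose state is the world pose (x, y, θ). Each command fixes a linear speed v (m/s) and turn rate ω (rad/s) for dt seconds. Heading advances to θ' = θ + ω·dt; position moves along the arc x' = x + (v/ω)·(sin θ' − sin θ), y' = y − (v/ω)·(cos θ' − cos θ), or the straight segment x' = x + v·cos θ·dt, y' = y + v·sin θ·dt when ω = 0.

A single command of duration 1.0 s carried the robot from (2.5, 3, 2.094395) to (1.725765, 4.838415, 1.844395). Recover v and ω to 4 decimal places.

v = 2.0000, ω = -0.2500

Δθ = 1.844395 − 2.094395 = -0.250000
ω = Δθ/dt = -0.250000/1.0 = -0.2500
R = −Δy/(cos θ' − cos θ) = -8.0000
v = R·ω = -8.0000·-0.2500 = 2.0000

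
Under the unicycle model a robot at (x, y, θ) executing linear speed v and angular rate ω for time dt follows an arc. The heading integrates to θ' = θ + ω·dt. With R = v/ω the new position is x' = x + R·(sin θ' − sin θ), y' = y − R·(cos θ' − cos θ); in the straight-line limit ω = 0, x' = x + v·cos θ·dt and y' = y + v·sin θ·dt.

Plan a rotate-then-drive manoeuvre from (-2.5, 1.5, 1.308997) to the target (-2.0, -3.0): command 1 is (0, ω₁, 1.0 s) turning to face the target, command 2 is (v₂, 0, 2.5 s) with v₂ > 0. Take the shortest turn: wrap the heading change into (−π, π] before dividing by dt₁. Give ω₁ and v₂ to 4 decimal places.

ω₁ = -2.7691, v₂ = 1.8111

heading to target = atan2(-3−1.5, -2−-2.5) = -1.4601
Δθ = wrap(-1.4601 − 1.3090) = -2.7691; ω₁ = Δθ/dt₁ = -2.7691
distance = √((-2−-2.5)² + (-3−1.5)²) = 4.5277; v₂ = distance/dt₂ = 1.8111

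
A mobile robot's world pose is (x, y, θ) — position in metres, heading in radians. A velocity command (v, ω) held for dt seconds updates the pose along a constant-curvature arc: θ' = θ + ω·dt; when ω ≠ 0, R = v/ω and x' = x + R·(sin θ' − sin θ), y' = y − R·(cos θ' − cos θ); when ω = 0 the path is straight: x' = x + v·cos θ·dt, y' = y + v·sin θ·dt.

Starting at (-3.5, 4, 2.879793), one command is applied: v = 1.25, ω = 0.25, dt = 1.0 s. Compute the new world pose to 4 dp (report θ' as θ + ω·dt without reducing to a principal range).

(-4.7351, 4.1700, 3.1298)

θ' = 2.8798 + 0.25·1.0 = 3.1298
R = v/ω = 1.25/0.25 = 5.0000
x' = -3.5 + 5.0000·(sin 3.1298 − sin 2.8798) = -4.7351
y' = 4 − 5.0000·(cos 3.1298 − cos 2.8798) = 4.1700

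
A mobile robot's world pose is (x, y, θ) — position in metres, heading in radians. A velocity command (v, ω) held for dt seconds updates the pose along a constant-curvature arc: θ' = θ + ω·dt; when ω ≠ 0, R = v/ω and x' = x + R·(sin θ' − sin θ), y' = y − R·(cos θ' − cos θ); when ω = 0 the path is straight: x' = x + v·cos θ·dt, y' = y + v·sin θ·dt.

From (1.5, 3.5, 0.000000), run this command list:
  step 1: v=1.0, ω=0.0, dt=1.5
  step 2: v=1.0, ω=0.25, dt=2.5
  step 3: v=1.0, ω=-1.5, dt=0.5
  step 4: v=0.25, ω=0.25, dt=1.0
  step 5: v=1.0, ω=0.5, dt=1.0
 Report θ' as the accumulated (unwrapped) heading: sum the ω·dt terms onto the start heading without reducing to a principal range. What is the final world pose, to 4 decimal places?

step 1: θ'=0.0000 (straight) → pose (3.0000, 3.5000, 0.0000)
step 2: θ'=0.6250 (R=4.0000) → pose (5.3404, 4.2561, 0.6250)
step 3: θ'=-0.1250 (R=-0.6667) → pose (5.8136, 4.3770, -0.1250)
step 4: θ'=0.1250 (R=1.0000) → pose (6.0629, 4.3770, 0.1250)
step 5: θ'=0.6250 (R=2.0000) → pose (6.9838, 4.7394, 0.6250)

(6.9838, 4.7394, 0.6250)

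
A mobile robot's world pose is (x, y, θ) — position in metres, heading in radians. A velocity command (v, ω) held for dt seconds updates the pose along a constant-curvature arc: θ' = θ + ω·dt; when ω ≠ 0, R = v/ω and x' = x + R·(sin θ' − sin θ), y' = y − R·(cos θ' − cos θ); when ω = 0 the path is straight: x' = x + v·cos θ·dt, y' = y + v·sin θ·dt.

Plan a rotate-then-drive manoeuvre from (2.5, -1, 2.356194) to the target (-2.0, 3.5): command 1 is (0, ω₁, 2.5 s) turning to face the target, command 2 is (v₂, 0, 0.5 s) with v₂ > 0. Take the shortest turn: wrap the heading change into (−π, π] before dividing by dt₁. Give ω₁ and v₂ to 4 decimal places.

ω₁ = 0.0000, v₂ = 12.7279

heading to target = atan2(3.5−-1, -2−2.5) = 2.3562
Δθ = wrap(2.3562 − 2.3562) = 0.0000; ω₁ = Δθ/dt₁ = 0.0000
distance = √((-2−2.5)² + (3.5−-1)²) = 6.3640; v₂ = distance/dt₂ = 12.7279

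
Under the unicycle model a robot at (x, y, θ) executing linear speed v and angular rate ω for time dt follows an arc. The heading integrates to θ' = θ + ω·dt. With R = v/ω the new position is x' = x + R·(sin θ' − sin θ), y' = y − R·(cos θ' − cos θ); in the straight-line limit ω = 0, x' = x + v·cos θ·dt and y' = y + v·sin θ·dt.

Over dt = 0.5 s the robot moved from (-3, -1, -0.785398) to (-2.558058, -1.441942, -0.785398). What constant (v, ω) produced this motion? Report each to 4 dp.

v = 1.2500, ω = 0.0000

Δθ = -0.785398 − -0.785398 = 0.000000
ω = Δθ/dt = 0.000000/0.5 = 0.0000
ω = 0 → v = (Δx·cos θ + Δy·sin θ)/dt = 1.2500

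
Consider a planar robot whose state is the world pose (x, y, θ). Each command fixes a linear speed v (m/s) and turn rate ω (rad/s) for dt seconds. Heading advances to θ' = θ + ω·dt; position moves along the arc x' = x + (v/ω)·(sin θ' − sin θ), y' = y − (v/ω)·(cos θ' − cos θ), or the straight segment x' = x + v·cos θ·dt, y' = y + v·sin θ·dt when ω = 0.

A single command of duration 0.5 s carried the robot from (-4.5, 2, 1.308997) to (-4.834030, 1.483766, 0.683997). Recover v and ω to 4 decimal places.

Δθ = 0.683997 − 1.308997 = -0.625000
ω = Δθ/dt = -0.625000/0.5 = -1.2500
R = −Δy/(cos θ' − cos θ) = 1.0000
v = R·ω = 1.0000·-1.2500 = -1.2500

v = -1.2500, ω = -1.2500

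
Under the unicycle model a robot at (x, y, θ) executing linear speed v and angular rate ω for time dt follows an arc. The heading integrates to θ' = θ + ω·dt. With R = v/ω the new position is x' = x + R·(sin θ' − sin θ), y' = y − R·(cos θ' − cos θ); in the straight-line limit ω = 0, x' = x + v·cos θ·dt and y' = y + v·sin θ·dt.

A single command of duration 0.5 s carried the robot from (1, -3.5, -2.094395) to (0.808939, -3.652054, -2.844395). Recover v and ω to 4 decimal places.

Δθ = -2.844395 − -2.094395 = -0.750000
ω = Δθ/dt = -0.750000/0.5 = -1.5000
R = Δx/(sin θ' − sin θ) = -0.3333
v = R·ω = -0.3333·-1.5000 = 0.5000

v = 0.5000, ω = -1.5000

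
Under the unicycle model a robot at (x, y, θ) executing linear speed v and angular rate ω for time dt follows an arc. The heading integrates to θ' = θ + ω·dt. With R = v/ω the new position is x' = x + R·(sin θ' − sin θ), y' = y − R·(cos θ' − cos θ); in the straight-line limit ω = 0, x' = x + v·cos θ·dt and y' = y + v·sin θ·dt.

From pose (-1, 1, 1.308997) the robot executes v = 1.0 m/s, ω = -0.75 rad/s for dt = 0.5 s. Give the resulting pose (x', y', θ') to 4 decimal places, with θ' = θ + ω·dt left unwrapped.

θ' = 1.3090 + -0.75·0.5 = 0.9340
R = v/ω = 1.0/-0.75 = -1.3333
x' = -1 + -1.3333·(sin 0.9340 − sin 1.3090) = -0.7841
y' = 1 − -1.3333·(cos 0.9340 − cos 1.3090) = 1.4477

(-0.7841, 1.4477, 0.9340)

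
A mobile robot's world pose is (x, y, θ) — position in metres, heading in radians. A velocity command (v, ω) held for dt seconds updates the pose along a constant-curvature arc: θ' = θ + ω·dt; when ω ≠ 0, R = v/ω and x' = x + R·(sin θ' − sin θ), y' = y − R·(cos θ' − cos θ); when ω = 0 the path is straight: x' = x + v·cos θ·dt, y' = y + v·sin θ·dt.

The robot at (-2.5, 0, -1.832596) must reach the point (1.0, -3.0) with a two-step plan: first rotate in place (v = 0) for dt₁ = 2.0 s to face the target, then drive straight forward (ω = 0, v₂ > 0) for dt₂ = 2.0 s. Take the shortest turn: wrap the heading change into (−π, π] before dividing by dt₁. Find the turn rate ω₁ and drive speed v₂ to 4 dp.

heading to target = atan2(-3−0, 1−-2.5) = -0.7086
Δθ = wrap(-0.7086 − -1.8326) = 1.1240; ω₁ = Δθ/dt₁ = 0.5620
distance = √((1−-2.5)² + (-3−0)²) = 4.6098; v₂ = distance/dt₂ = 2.3049

ω₁ = 0.5620, v₂ = 2.3049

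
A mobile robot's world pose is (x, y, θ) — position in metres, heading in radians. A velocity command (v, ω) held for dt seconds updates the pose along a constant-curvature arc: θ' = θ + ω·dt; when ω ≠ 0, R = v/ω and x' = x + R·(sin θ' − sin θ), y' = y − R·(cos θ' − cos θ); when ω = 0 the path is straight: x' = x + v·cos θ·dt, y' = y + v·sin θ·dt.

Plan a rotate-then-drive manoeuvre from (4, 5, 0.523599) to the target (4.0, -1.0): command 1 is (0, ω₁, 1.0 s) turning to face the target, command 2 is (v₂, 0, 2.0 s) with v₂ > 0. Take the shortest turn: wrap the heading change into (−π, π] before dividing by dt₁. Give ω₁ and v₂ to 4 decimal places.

ω₁ = -2.0944, v₂ = 3.0000

heading to target = atan2(-1−5, 4−4) = -1.5708
Δθ = wrap(-1.5708 − 0.5236) = -2.0944; ω₁ = Δθ/dt₁ = -2.0944
distance = √((4−4)² + (-1−5)²) = 6.0000; v₂ = distance/dt₂ = 3.0000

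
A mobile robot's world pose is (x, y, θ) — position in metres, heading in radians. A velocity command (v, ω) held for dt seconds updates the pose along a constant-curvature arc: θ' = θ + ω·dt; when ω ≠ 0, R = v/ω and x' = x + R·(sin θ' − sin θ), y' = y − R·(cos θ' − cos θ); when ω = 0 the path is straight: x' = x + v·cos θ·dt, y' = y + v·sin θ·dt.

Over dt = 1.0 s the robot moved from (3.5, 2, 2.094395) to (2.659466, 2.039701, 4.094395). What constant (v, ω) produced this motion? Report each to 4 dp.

Δθ = 4.094395 − 2.094395 = 2.000000
ω = Δθ/dt = 2.000000/1.0 = 2.0000
R = Δx/(sin θ' − sin θ) = 0.5000
v = R·ω = 0.5000·2.0000 = 1.0000

v = 1.0000, ω = 2.0000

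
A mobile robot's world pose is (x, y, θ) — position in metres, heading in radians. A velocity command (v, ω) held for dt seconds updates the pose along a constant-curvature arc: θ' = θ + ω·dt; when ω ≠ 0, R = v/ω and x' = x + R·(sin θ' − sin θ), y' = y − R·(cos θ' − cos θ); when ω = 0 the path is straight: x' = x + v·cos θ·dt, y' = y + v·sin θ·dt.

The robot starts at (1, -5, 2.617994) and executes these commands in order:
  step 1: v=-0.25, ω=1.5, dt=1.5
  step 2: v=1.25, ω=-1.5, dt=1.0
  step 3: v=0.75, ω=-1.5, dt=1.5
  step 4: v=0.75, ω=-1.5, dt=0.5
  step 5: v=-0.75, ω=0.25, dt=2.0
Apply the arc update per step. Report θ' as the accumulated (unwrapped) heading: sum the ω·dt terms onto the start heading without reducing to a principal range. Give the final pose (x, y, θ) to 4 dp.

step 1: θ'=4.8680 (R=-0.1667) → pose (1.2480, -4.8298, 4.8680)
step 2: θ'=3.3680 (R=-0.8333) → pose (0.6118, -5.7710, 3.3680)
step 3: θ'=1.1180 (R=-0.5000) → pose (0.0499, -5.0651, 1.1180)
step 4: θ'=0.3680 (R=-0.5000) → pose (0.3197, -4.8173, 0.3680)
step 5: θ'=0.8680 (R=-3.0000) → pose (-0.8902, -5.6774, 0.8680)

(-0.8902, -5.6774, 0.8680)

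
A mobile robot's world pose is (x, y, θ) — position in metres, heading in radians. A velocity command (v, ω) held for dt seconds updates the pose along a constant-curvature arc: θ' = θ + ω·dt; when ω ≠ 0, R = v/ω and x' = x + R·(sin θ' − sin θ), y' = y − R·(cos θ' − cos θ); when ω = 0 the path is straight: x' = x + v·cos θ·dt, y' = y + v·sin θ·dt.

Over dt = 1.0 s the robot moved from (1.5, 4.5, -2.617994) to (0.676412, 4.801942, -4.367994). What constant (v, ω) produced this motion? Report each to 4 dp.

Δθ = -4.367994 − -2.617994 = -1.750000
ω = Δθ/dt = -1.750000/1.0 = -1.7500
R = Δx/(sin θ' − sin θ) = -0.5714
v = R·ω = -0.5714·-1.7500 = 1.0000

v = 1.0000, ω = -1.7500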